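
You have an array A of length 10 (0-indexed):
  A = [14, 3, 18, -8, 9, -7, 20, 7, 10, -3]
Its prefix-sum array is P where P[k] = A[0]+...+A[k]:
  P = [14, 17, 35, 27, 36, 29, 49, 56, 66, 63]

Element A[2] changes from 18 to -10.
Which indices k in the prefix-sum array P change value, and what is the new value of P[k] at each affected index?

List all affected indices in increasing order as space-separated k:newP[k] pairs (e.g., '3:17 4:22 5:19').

P[k] = A[0] + ... + A[k]
P[k] includes A[2] iff k >= 2
Affected indices: 2, 3, ..., 9; delta = -28
  P[2]: 35 + -28 = 7
  P[3]: 27 + -28 = -1
  P[4]: 36 + -28 = 8
  P[5]: 29 + -28 = 1
  P[6]: 49 + -28 = 21
  P[7]: 56 + -28 = 28
  P[8]: 66 + -28 = 38
  P[9]: 63 + -28 = 35

Answer: 2:7 3:-1 4:8 5:1 6:21 7:28 8:38 9:35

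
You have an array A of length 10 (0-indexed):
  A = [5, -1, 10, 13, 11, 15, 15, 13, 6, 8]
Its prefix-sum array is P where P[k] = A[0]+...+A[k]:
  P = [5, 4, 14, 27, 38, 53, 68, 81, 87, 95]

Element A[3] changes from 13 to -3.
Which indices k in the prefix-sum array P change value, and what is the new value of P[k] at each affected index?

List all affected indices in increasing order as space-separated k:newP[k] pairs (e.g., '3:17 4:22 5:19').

Answer: 3:11 4:22 5:37 6:52 7:65 8:71 9:79

Derivation:
P[k] = A[0] + ... + A[k]
P[k] includes A[3] iff k >= 3
Affected indices: 3, 4, ..., 9; delta = -16
  P[3]: 27 + -16 = 11
  P[4]: 38 + -16 = 22
  P[5]: 53 + -16 = 37
  P[6]: 68 + -16 = 52
  P[7]: 81 + -16 = 65
  P[8]: 87 + -16 = 71
  P[9]: 95 + -16 = 79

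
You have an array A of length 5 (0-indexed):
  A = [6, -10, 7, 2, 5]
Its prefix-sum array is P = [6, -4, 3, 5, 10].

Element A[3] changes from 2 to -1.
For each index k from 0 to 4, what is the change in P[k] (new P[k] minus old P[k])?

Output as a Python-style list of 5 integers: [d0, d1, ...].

Answer: [0, 0, 0, -3, -3]

Derivation:
Element change: A[3] 2 -> -1, delta = -3
For k < 3: P[k] unchanged, delta_P[k] = 0
For k >= 3: P[k] shifts by exactly -3
Delta array: [0, 0, 0, -3, -3]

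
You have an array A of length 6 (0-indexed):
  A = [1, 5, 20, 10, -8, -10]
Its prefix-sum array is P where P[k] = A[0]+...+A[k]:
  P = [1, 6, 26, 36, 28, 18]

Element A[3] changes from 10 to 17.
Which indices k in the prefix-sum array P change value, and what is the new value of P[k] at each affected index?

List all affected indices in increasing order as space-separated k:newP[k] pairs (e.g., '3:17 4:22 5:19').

P[k] = A[0] + ... + A[k]
P[k] includes A[3] iff k >= 3
Affected indices: 3, 4, ..., 5; delta = 7
  P[3]: 36 + 7 = 43
  P[4]: 28 + 7 = 35
  P[5]: 18 + 7 = 25

Answer: 3:43 4:35 5:25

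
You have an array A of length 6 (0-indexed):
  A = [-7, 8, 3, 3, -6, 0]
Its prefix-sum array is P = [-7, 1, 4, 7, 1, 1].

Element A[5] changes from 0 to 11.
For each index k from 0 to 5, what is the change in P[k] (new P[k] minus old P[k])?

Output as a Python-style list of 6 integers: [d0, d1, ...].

Element change: A[5] 0 -> 11, delta = 11
For k < 5: P[k] unchanged, delta_P[k] = 0
For k >= 5: P[k] shifts by exactly 11
Delta array: [0, 0, 0, 0, 0, 11]

Answer: [0, 0, 0, 0, 0, 11]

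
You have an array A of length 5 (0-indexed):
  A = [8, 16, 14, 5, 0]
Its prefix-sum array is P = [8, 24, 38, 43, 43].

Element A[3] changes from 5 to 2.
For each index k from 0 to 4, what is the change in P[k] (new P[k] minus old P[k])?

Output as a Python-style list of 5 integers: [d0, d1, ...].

Answer: [0, 0, 0, -3, -3]

Derivation:
Element change: A[3] 5 -> 2, delta = -3
For k < 3: P[k] unchanged, delta_P[k] = 0
For k >= 3: P[k] shifts by exactly -3
Delta array: [0, 0, 0, -3, -3]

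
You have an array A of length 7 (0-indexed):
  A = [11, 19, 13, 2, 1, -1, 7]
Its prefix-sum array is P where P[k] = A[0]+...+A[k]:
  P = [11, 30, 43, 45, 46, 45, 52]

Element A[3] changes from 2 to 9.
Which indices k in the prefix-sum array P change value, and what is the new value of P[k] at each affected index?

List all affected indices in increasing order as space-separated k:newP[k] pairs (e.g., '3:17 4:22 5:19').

Answer: 3:52 4:53 5:52 6:59

Derivation:
P[k] = A[0] + ... + A[k]
P[k] includes A[3] iff k >= 3
Affected indices: 3, 4, ..., 6; delta = 7
  P[3]: 45 + 7 = 52
  P[4]: 46 + 7 = 53
  P[5]: 45 + 7 = 52
  P[6]: 52 + 7 = 59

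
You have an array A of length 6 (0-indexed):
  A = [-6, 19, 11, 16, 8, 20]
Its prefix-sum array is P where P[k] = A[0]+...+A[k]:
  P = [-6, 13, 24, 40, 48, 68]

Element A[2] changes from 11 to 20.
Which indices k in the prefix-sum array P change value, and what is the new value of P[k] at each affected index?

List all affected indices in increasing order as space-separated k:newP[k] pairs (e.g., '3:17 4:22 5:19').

P[k] = A[0] + ... + A[k]
P[k] includes A[2] iff k >= 2
Affected indices: 2, 3, ..., 5; delta = 9
  P[2]: 24 + 9 = 33
  P[3]: 40 + 9 = 49
  P[4]: 48 + 9 = 57
  P[5]: 68 + 9 = 77

Answer: 2:33 3:49 4:57 5:77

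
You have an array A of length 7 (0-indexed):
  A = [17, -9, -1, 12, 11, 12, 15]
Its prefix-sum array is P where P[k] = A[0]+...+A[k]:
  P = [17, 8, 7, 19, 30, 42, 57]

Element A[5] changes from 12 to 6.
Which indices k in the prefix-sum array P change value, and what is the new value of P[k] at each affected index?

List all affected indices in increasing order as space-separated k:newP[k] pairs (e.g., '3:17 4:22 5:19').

P[k] = A[0] + ... + A[k]
P[k] includes A[5] iff k >= 5
Affected indices: 5, 6, ..., 6; delta = -6
  P[5]: 42 + -6 = 36
  P[6]: 57 + -6 = 51

Answer: 5:36 6:51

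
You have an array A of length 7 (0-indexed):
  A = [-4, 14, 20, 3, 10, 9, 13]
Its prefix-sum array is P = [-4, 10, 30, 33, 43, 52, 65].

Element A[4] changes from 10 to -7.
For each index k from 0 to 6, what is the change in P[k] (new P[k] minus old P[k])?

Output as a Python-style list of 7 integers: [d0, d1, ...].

Answer: [0, 0, 0, 0, -17, -17, -17]

Derivation:
Element change: A[4] 10 -> -7, delta = -17
For k < 4: P[k] unchanged, delta_P[k] = 0
For k >= 4: P[k] shifts by exactly -17
Delta array: [0, 0, 0, 0, -17, -17, -17]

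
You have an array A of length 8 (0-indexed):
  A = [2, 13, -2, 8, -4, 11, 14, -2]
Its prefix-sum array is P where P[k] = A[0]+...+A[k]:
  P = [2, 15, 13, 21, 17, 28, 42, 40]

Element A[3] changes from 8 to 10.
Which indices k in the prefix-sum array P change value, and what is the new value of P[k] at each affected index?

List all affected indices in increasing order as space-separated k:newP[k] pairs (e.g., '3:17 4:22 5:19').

P[k] = A[0] + ... + A[k]
P[k] includes A[3] iff k >= 3
Affected indices: 3, 4, ..., 7; delta = 2
  P[3]: 21 + 2 = 23
  P[4]: 17 + 2 = 19
  P[5]: 28 + 2 = 30
  P[6]: 42 + 2 = 44
  P[7]: 40 + 2 = 42

Answer: 3:23 4:19 5:30 6:44 7:42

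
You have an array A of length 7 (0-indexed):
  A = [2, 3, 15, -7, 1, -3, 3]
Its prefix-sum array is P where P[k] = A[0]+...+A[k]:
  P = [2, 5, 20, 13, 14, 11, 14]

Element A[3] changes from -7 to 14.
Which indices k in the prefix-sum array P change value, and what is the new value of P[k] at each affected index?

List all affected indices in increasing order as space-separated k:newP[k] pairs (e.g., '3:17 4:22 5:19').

P[k] = A[0] + ... + A[k]
P[k] includes A[3] iff k >= 3
Affected indices: 3, 4, ..., 6; delta = 21
  P[3]: 13 + 21 = 34
  P[4]: 14 + 21 = 35
  P[5]: 11 + 21 = 32
  P[6]: 14 + 21 = 35

Answer: 3:34 4:35 5:32 6:35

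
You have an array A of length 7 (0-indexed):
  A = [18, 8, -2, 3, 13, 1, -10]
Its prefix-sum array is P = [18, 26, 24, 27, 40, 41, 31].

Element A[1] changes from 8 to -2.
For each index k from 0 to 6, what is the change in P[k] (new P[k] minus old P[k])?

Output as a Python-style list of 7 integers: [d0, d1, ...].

Answer: [0, -10, -10, -10, -10, -10, -10]

Derivation:
Element change: A[1] 8 -> -2, delta = -10
For k < 1: P[k] unchanged, delta_P[k] = 0
For k >= 1: P[k] shifts by exactly -10
Delta array: [0, -10, -10, -10, -10, -10, -10]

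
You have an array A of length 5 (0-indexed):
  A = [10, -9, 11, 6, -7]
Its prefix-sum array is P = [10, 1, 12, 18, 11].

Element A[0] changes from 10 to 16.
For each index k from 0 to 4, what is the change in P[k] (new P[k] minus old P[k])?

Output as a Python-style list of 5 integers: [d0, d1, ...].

Answer: [6, 6, 6, 6, 6]

Derivation:
Element change: A[0] 10 -> 16, delta = 6
For k < 0: P[k] unchanged, delta_P[k] = 0
For k >= 0: P[k] shifts by exactly 6
Delta array: [6, 6, 6, 6, 6]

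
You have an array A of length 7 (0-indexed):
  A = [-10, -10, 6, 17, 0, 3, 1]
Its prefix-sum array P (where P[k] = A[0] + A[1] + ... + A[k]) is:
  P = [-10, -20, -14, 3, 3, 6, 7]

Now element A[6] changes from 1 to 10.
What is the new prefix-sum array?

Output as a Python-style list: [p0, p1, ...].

Change: A[6] 1 -> 10, delta = 9
P[k] for k < 6: unchanged (A[6] not included)
P[k] for k >= 6: shift by delta = 9
  P[0] = -10 + 0 = -10
  P[1] = -20 + 0 = -20
  P[2] = -14 + 0 = -14
  P[3] = 3 + 0 = 3
  P[4] = 3 + 0 = 3
  P[5] = 6 + 0 = 6
  P[6] = 7 + 9 = 16

Answer: [-10, -20, -14, 3, 3, 6, 16]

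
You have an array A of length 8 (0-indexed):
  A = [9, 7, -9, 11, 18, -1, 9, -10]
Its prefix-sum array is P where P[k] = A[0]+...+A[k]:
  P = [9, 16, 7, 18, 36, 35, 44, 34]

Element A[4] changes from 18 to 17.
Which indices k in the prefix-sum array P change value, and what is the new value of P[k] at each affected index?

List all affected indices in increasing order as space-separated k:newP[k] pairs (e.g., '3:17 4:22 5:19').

P[k] = A[0] + ... + A[k]
P[k] includes A[4] iff k >= 4
Affected indices: 4, 5, ..., 7; delta = -1
  P[4]: 36 + -1 = 35
  P[5]: 35 + -1 = 34
  P[6]: 44 + -1 = 43
  P[7]: 34 + -1 = 33

Answer: 4:35 5:34 6:43 7:33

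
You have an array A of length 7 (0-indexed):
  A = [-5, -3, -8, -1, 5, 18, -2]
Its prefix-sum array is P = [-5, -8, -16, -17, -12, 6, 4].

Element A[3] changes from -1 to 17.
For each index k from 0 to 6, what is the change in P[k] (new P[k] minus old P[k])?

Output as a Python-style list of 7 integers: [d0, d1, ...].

Element change: A[3] -1 -> 17, delta = 18
For k < 3: P[k] unchanged, delta_P[k] = 0
For k >= 3: P[k] shifts by exactly 18
Delta array: [0, 0, 0, 18, 18, 18, 18]

Answer: [0, 0, 0, 18, 18, 18, 18]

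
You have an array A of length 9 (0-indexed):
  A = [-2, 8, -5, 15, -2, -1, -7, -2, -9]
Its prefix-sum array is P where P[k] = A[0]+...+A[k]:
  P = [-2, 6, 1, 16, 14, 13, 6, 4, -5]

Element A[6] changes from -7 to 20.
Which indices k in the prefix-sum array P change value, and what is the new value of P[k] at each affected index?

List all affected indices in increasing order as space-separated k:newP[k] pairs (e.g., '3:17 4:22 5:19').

P[k] = A[0] + ... + A[k]
P[k] includes A[6] iff k >= 6
Affected indices: 6, 7, ..., 8; delta = 27
  P[6]: 6 + 27 = 33
  P[7]: 4 + 27 = 31
  P[8]: -5 + 27 = 22

Answer: 6:33 7:31 8:22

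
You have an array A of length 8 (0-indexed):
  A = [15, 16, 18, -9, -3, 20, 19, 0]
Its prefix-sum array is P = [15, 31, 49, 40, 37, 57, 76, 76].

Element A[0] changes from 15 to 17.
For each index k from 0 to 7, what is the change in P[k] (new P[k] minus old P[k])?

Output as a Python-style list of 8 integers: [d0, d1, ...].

Element change: A[0] 15 -> 17, delta = 2
For k < 0: P[k] unchanged, delta_P[k] = 0
For k >= 0: P[k] shifts by exactly 2
Delta array: [2, 2, 2, 2, 2, 2, 2, 2]

Answer: [2, 2, 2, 2, 2, 2, 2, 2]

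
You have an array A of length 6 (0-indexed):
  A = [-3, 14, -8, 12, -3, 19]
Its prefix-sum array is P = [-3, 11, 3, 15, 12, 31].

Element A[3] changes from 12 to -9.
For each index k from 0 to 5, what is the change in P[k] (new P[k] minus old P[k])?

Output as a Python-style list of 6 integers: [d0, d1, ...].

Answer: [0, 0, 0, -21, -21, -21]

Derivation:
Element change: A[3] 12 -> -9, delta = -21
For k < 3: P[k] unchanged, delta_P[k] = 0
For k >= 3: P[k] shifts by exactly -21
Delta array: [0, 0, 0, -21, -21, -21]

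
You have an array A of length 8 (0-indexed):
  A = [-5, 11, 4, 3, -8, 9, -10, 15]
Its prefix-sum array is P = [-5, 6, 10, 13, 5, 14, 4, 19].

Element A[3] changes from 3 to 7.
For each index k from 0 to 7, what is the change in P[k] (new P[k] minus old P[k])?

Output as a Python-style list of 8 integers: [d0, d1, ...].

Answer: [0, 0, 0, 4, 4, 4, 4, 4]

Derivation:
Element change: A[3] 3 -> 7, delta = 4
For k < 3: P[k] unchanged, delta_P[k] = 0
For k >= 3: P[k] shifts by exactly 4
Delta array: [0, 0, 0, 4, 4, 4, 4, 4]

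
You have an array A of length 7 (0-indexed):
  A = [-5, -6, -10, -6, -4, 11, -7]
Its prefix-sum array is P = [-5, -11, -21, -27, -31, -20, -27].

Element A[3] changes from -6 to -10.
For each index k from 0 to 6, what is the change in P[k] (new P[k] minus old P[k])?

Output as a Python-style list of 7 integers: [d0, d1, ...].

Answer: [0, 0, 0, -4, -4, -4, -4]

Derivation:
Element change: A[3] -6 -> -10, delta = -4
For k < 3: P[k] unchanged, delta_P[k] = 0
For k >= 3: P[k] shifts by exactly -4
Delta array: [0, 0, 0, -4, -4, -4, -4]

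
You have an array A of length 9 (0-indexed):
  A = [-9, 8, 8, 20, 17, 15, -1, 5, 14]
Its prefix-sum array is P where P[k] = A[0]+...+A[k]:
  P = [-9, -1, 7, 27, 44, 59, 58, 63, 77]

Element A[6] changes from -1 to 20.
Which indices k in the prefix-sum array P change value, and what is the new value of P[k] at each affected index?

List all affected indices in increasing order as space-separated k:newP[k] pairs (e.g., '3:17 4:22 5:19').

P[k] = A[0] + ... + A[k]
P[k] includes A[6] iff k >= 6
Affected indices: 6, 7, ..., 8; delta = 21
  P[6]: 58 + 21 = 79
  P[7]: 63 + 21 = 84
  P[8]: 77 + 21 = 98

Answer: 6:79 7:84 8:98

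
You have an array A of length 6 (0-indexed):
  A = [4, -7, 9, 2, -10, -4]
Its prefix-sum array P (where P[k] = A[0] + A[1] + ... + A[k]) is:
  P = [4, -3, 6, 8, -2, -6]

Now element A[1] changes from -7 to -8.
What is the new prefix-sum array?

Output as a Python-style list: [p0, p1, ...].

Answer: [4, -4, 5, 7, -3, -7]

Derivation:
Change: A[1] -7 -> -8, delta = -1
P[k] for k < 1: unchanged (A[1] not included)
P[k] for k >= 1: shift by delta = -1
  P[0] = 4 + 0 = 4
  P[1] = -3 + -1 = -4
  P[2] = 6 + -1 = 5
  P[3] = 8 + -1 = 7
  P[4] = -2 + -1 = -3
  P[5] = -6 + -1 = -7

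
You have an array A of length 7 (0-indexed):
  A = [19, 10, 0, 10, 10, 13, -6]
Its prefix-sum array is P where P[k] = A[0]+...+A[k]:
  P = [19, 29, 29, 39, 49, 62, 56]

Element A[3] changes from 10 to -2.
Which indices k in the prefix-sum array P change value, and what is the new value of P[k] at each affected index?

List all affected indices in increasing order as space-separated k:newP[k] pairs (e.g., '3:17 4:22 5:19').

Answer: 3:27 4:37 5:50 6:44

Derivation:
P[k] = A[0] + ... + A[k]
P[k] includes A[3] iff k >= 3
Affected indices: 3, 4, ..., 6; delta = -12
  P[3]: 39 + -12 = 27
  P[4]: 49 + -12 = 37
  P[5]: 62 + -12 = 50
  P[6]: 56 + -12 = 44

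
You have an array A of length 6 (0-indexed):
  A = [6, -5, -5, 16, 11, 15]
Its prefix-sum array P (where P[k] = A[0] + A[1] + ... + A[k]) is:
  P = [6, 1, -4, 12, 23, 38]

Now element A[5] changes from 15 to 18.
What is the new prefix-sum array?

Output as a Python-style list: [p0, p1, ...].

Change: A[5] 15 -> 18, delta = 3
P[k] for k < 5: unchanged (A[5] not included)
P[k] for k >= 5: shift by delta = 3
  P[0] = 6 + 0 = 6
  P[1] = 1 + 0 = 1
  P[2] = -4 + 0 = -4
  P[3] = 12 + 0 = 12
  P[4] = 23 + 0 = 23
  P[5] = 38 + 3 = 41

Answer: [6, 1, -4, 12, 23, 41]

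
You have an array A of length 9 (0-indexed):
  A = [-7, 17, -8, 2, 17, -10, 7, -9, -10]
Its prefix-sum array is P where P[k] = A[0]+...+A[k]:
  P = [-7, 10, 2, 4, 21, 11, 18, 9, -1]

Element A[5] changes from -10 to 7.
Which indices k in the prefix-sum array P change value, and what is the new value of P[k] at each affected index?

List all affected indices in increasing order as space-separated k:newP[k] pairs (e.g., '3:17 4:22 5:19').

Answer: 5:28 6:35 7:26 8:16

Derivation:
P[k] = A[0] + ... + A[k]
P[k] includes A[5] iff k >= 5
Affected indices: 5, 6, ..., 8; delta = 17
  P[5]: 11 + 17 = 28
  P[6]: 18 + 17 = 35
  P[7]: 9 + 17 = 26
  P[8]: -1 + 17 = 16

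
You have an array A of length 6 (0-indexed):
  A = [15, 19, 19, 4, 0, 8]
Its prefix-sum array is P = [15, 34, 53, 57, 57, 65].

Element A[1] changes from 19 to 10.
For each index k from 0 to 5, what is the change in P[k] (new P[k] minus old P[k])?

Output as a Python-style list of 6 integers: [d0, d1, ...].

Answer: [0, -9, -9, -9, -9, -9]

Derivation:
Element change: A[1] 19 -> 10, delta = -9
For k < 1: P[k] unchanged, delta_P[k] = 0
For k >= 1: P[k] shifts by exactly -9
Delta array: [0, -9, -9, -9, -9, -9]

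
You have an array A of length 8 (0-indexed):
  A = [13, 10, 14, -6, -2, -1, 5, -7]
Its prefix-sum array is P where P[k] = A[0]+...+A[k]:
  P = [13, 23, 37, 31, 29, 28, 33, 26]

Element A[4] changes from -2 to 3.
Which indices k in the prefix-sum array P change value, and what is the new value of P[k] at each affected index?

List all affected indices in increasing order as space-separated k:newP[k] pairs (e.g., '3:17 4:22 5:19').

P[k] = A[0] + ... + A[k]
P[k] includes A[4] iff k >= 4
Affected indices: 4, 5, ..., 7; delta = 5
  P[4]: 29 + 5 = 34
  P[5]: 28 + 5 = 33
  P[6]: 33 + 5 = 38
  P[7]: 26 + 5 = 31

Answer: 4:34 5:33 6:38 7:31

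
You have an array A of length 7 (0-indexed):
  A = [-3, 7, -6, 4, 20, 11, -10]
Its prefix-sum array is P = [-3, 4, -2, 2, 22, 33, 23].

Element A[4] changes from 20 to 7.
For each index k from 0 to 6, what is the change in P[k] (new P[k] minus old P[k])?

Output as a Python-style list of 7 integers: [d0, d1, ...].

Element change: A[4] 20 -> 7, delta = -13
For k < 4: P[k] unchanged, delta_P[k] = 0
For k >= 4: P[k] shifts by exactly -13
Delta array: [0, 0, 0, 0, -13, -13, -13]

Answer: [0, 0, 0, 0, -13, -13, -13]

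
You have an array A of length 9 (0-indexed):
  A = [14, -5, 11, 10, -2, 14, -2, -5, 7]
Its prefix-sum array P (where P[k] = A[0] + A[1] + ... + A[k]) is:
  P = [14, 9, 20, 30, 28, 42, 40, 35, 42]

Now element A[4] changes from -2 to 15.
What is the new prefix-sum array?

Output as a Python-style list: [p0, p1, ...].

Change: A[4] -2 -> 15, delta = 17
P[k] for k < 4: unchanged (A[4] not included)
P[k] for k >= 4: shift by delta = 17
  P[0] = 14 + 0 = 14
  P[1] = 9 + 0 = 9
  P[2] = 20 + 0 = 20
  P[3] = 30 + 0 = 30
  P[4] = 28 + 17 = 45
  P[5] = 42 + 17 = 59
  P[6] = 40 + 17 = 57
  P[7] = 35 + 17 = 52
  P[8] = 42 + 17 = 59

Answer: [14, 9, 20, 30, 45, 59, 57, 52, 59]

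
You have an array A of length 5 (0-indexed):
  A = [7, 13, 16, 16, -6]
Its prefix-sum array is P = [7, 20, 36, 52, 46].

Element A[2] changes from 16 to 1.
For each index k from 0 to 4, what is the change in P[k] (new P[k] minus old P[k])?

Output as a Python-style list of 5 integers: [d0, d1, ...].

Element change: A[2] 16 -> 1, delta = -15
For k < 2: P[k] unchanged, delta_P[k] = 0
For k >= 2: P[k] shifts by exactly -15
Delta array: [0, 0, -15, -15, -15]

Answer: [0, 0, -15, -15, -15]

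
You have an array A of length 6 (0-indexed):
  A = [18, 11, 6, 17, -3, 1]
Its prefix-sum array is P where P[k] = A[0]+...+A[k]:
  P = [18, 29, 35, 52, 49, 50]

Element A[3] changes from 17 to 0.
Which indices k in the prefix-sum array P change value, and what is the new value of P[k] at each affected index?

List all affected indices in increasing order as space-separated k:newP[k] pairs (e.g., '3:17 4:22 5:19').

Answer: 3:35 4:32 5:33

Derivation:
P[k] = A[0] + ... + A[k]
P[k] includes A[3] iff k >= 3
Affected indices: 3, 4, ..., 5; delta = -17
  P[3]: 52 + -17 = 35
  P[4]: 49 + -17 = 32
  P[5]: 50 + -17 = 33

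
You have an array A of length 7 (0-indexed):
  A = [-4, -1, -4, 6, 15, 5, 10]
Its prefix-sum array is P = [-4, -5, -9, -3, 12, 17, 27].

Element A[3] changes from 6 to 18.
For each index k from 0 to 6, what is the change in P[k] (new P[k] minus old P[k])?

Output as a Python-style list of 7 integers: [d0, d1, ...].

Element change: A[3] 6 -> 18, delta = 12
For k < 3: P[k] unchanged, delta_P[k] = 0
For k >= 3: P[k] shifts by exactly 12
Delta array: [0, 0, 0, 12, 12, 12, 12]

Answer: [0, 0, 0, 12, 12, 12, 12]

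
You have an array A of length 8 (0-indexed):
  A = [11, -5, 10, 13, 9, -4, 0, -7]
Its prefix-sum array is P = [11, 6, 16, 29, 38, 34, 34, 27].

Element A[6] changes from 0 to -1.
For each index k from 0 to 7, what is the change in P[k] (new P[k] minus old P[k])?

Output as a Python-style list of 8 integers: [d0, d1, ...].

Element change: A[6] 0 -> -1, delta = -1
For k < 6: P[k] unchanged, delta_P[k] = 0
For k >= 6: P[k] shifts by exactly -1
Delta array: [0, 0, 0, 0, 0, 0, -1, -1]

Answer: [0, 0, 0, 0, 0, 0, -1, -1]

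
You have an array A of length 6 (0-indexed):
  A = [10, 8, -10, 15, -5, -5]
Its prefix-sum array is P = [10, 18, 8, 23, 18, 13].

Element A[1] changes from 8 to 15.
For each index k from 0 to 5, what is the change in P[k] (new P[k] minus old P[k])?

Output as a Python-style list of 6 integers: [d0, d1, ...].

Answer: [0, 7, 7, 7, 7, 7]

Derivation:
Element change: A[1] 8 -> 15, delta = 7
For k < 1: P[k] unchanged, delta_P[k] = 0
For k >= 1: P[k] shifts by exactly 7
Delta array: [0, 7, 7, 7, 7, 7]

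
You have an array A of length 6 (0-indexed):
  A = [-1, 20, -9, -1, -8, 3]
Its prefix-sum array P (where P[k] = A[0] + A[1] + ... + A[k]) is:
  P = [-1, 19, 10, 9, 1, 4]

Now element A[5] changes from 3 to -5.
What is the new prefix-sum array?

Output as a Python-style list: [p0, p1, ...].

Answer: [-1, 19, 10, 9, 1, -4]

Derivation:
Change: A[5] 3 -> -5, delta = -8
P[k] for k < 5: unchanged (A[5] not included)
P[k] for k >= 5: shift by delta = -8
  P[0] = -1 + 0 = -1
  P[1] = 19 + 0 = 19
  P[2] = 10 + 0 = 10
  P[3] = 9 + 0 = 9
  P[4] = 1 + 0 = 1
  P[5] = 4 + -8 = -4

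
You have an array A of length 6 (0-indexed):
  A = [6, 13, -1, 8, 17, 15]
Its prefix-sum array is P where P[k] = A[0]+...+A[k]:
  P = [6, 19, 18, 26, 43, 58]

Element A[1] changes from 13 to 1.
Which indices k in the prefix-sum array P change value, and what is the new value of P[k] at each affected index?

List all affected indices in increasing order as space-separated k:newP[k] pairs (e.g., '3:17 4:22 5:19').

Answer: 1:7 2:6 3:14 4:31 5:46

Derivation:
P[k] = A[0] + ... + A[k]
P[k] includes A[1] iff k >= 1
Affected indices: 1, 2, ..., 5; delta = -12
  P[1]: 19 + -12 = 7
  P[2]: 18 + -12 = 6
  P[3]: 26 + -12 = 14
  P[4]: 43 + -12 = 31
  P[5]: 58 + -12 = 46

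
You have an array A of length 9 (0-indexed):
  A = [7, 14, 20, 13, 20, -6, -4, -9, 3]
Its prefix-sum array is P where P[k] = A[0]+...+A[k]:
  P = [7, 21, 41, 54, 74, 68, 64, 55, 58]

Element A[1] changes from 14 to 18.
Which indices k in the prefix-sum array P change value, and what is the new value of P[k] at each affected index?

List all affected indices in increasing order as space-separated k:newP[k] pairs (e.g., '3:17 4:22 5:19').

Answer: 1:25 2:45 3:58 4:78 5:72 6:68 7:59 8:62

Derivation:
P[k] = A[0] + ... + A[k]
P[k] includes A[1] iff k >= 1
Affected indices: 1, 2, ..., 8; delta = 4
  P[1]: 21 + 4 = 25
  P[2]: 41 + 4 = 45
  P[3]: 54 + 4 = 58
  P[4]: 74 + 4 = 78
  P[5]: 68 + 4 = 72
  P[6]: 64 + 4 = 68
  P[7]: 55 + 4 = 59
  P[8]: 58 + 4 = 62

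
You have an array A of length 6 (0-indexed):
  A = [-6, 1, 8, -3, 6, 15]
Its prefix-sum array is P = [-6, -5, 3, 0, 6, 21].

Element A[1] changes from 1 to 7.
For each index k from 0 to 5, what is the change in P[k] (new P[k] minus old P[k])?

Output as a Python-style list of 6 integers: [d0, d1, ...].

Element change: A[1] 1 -> 7, delta = 6
For k < 1: P[k] unchanged, delta_P[k] = 0
For k >= 1: P[k] shifts by exactly 6
Delta array: [0, 6, 6, 6, 6, 6]

Answer: [0, 6, 6, 6, 6, 6]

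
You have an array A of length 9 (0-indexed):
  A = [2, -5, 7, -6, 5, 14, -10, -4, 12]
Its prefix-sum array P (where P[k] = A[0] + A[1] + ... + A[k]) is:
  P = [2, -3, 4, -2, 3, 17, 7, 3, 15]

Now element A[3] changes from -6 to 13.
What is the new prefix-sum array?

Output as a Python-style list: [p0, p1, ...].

Answer: [2, -3, 4, 17, 22, 36, 26, 22, 34]

Derivation:
Change: A[3] -6 -> 13, delta = 19
P[k] for k < 3: unchanged (A[3] not included)
P[k] for k >= 3: shift by delta = 19
  P[0] = 2 + 0 = 2
  P[1] = -3 + 0 = -3
  P[2] = 4 + 0 = 4
  P[3] = -2 + 19 = 17
  P[4] = 3 + 19 = 22
  P[5] = 17 + 19 = 36
  P[6] = 7 + 19 = 26
  P[7] = 3 + 19 = 22
  P[8] = 15 + 19 = 34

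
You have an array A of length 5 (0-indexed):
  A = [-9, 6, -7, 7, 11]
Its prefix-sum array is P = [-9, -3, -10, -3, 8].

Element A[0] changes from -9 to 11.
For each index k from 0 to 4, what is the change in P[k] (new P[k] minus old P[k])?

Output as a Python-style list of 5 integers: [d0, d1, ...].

Answer: [20, 20, 20, 20, 20]

Derivation:
Element change: A[0] -9 -> 11, delta = 20
For k < 0: P[k] unchanged, delta_P[k] = 0
For k >= 0: P[k] shifts by exactly 20
Delta array: [20, 20, 20, 20, 20]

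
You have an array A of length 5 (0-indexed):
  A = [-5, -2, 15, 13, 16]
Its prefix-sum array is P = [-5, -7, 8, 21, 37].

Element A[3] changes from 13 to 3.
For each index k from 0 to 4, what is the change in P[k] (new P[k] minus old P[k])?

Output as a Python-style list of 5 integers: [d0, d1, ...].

Answer: [0, 0, 0, -10, -10]

Derivation:
Element change: A[3] 13 -> 3, delta = -10
For k < 3: P[k] unchanged, delta_P[k] = 0
For k >= 3: P[k] shifts by exactly -10
Delta array: [0, 0, 0, -10, -10]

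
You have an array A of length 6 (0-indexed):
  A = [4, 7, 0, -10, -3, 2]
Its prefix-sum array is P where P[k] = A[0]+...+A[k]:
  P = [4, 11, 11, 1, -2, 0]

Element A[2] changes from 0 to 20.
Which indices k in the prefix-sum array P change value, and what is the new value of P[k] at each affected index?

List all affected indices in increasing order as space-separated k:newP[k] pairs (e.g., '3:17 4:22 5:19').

P[k] = A[0] + ... + A[k]
P[k] includes A[2] iff k >= 2
Affected indices: 2, 3, ..., 5; delta = 20
  P[2]: 11 + 20 = 31
  P[3]: 1 + 20 = 21
  P[4]: -2 + 20 = 18
  P[5]: 0 + 20 = 20

Answer: 2:31 3:21 4:18 5:20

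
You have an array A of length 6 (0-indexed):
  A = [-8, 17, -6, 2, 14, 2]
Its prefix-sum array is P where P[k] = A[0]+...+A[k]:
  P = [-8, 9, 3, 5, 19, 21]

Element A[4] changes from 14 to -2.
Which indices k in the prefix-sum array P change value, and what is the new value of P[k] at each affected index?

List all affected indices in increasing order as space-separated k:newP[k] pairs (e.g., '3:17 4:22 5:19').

P[k] = A[0] + ... + A[k]
P[k] includes A[4] iff k >= 4
Affected indices: 4, 5, ..., 5; delta = -16
  P[4]: 19 + -16 = 3
  P[5]: 21 + -16 = 5

Answer: 4:3 5:5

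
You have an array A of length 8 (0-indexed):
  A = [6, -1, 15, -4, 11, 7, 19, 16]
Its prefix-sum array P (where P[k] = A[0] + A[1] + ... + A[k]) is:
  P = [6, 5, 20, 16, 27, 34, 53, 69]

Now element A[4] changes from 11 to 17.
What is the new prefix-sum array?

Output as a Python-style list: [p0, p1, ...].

Change: A[4] 11 -> 17, delta = 6
P[k] for k < 4: unchanged (A[4] not included)
P[k] for k >= 4: shift by delta = 6
  P[0] = 6 + 0 = 6
  P[1] = 5 + 0 = 5
  P[2] = 20 + 0 = 20
  P[3] = 16 + 0 = 16
  P[4] = 27 + 6 = 33
  P[5] = 34 + 6 = 40
  P[6] = 53 + 6 = 59
  P[7] = 69 + 6 = 75

Answer: [6, 5, 20, 16, 33, 40, 59, 75]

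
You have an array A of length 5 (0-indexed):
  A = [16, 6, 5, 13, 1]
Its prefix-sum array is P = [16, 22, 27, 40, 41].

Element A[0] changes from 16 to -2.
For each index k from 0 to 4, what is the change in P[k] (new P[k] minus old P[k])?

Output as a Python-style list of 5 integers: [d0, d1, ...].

Element change: A[0] 16 -> -2, delta = -18
For k < 0: P[k] unchanged, delta_P[k] = 0
For k >= 0: P[k] shifts by exactly -18
Delta array: [-18, -18, -18, -18, -18]

Answer: [-18, -18, -18, -18, -18]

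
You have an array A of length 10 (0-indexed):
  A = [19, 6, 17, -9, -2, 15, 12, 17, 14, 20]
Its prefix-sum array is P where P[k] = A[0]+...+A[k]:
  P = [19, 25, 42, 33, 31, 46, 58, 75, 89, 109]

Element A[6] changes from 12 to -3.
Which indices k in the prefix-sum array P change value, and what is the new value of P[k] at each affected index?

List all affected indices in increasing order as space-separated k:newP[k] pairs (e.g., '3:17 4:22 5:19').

Answer: 6:43 7:60 8:74 9:94

Derivation:
P[k] = A[0] + ... + A[k]
P[k] includes A[6] iff k >= 6
Affected indices: 6, 7, ..., 9; delta = -15
  P[6]: 58 + -15 = 43
  P[7]: 75 + -15 = 60
  P[8]: 89 + -15 = 74
  P[9]: 109 + -15 = 94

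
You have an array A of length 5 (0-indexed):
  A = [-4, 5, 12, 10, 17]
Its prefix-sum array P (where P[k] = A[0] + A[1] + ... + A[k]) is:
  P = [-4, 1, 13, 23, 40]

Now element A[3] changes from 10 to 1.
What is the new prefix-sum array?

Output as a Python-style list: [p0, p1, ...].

Answer: [-4, 1, 13, 14, 31]

Derivation:
Change: A[3] 10 -> 1, delta = -9
P[k] for k < 3: unchanged (A[3] not included)
P[k] for k >= 3: shift by delta = -9
  P[0] = -4 + 0 = -4
  P[1] = 1 + 0 = 1
  P[2] = 13 + 0 = 13
  P[3] = 23 + -9 = 14
  P[4] = 40 + -9 = 31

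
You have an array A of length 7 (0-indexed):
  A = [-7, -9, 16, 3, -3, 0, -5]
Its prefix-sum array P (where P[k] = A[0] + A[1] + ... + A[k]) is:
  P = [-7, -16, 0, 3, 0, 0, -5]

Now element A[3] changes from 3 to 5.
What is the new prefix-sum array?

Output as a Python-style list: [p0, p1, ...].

Change: A[3] 3 -> 5, delta = 2
P[k] for k < 3: unchanged (A[3] not included)
P[k] for k >= 3: shift by delta = 2
  P[0] = -7 + 0 = -7
  P[1] = -16 + 0 = -16
  P[2] = 0 + 0 = 0
  P[3] = 3 + 2 = 5
  P[4] = 0 + 2 = 2
  P[5] = 0 + 2 = 2
  P[6] = -5 + 2 = -3

Answer: [-7, -16, 0, 5, 2, 2, -3]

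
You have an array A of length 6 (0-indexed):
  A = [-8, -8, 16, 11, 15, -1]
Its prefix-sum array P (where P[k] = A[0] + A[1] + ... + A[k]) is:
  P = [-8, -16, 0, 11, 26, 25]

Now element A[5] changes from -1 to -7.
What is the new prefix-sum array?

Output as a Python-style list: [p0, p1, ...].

Change: A[5] -1 -> -7, delta = -6
P[k] for k < 5: unchanged (A[5] not included)
P[k] for k >= 5: shift by delta = -6
  P[0] = -8 + 0 = -8
  P[1] = -16 + 0 = -16
  P[2] = 0 + 0 = 0
  P[3] = 11 + 0 = 11
  P[4] = 26 + 0 = 26
  P[5] = 25 + -6 = 19

Answer: [-8, -16, 0, 11, 26, 19]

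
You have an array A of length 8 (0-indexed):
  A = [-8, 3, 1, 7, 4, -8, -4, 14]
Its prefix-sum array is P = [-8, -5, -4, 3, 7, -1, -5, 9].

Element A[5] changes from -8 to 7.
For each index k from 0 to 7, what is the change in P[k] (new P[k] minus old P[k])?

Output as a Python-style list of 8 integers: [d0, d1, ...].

Element change: A[5] -8 -> 7, delta = 15
For k < 5: P[k] unchanged, delta_P[k] = 0
For k >= 5: P[k] shifts by exactly 15
Delta array: [0, 0, 0, 0, 0, 15, 15, 15]

Answer: [0, 0, 0, 0, 0, 15, 15, 15]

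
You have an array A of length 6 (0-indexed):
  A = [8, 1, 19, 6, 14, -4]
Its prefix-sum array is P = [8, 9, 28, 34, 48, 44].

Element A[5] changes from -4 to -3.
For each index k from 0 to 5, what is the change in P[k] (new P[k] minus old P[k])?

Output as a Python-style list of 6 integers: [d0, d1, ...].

Answer: [0, 0, 0, 0, 0, 1]

Derivation:
Element change: A[5] -4 -> -3, delta = 1
For k < 5: P[k] unchanged, delta_P[k] = 0
For k >= 5: P[k] shifts by exactly 1
Delta array: [0, 0, 0, 0, 0, 1]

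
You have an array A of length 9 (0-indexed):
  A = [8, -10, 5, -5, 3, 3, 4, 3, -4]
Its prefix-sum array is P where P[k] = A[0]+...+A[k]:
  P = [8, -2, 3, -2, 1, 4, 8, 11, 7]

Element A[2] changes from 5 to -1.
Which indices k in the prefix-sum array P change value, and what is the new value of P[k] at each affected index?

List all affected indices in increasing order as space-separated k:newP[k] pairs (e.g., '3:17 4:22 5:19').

Answer: 2:-3 3:-8 4:-5 5:-2 6:2 7:5 8:1

Derivation:
P[k] = A[0] + ... + A[k]
P[k] includes A[2] iff k >= 2
Affected indices: 2, 3, ..., 8; delta = -6
  P[2]: 3 + -6 = -3
  P[3]: -2 + -6 = -8
  P[4]: 1 + -6 = -5
  P[5]: 4 + -6 = -2
  P[6]: 8 + -6 = 2
  P[7]: 11 + -6 = 5
  P[8]: 7 + -6 = 1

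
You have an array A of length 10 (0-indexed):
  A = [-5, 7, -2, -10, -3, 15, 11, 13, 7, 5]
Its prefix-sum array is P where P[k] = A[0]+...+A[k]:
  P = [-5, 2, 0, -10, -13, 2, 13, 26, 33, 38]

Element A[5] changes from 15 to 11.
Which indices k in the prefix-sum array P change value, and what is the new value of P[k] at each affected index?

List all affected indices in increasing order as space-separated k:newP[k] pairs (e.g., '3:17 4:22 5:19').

P[k] = A[0] + ... + A[k]
P[k] includes A[5] iff k >= 5
Affected indices: 5, 6, ..., 9; delta = -4
  P[5]: 2 + -4 = -2
  P[6]: 13 + -4 = 9
  P[7]: 26 + -4 = 22
  P[8]: 33 + -4 = 29
  P[9]: 38 + -4 = 34

Answer: 5:-2 6:9 7:22 8:29 9:34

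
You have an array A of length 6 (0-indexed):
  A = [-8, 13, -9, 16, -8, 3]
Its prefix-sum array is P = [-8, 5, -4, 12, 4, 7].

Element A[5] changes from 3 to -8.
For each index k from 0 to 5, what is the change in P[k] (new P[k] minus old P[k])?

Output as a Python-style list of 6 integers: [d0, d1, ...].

Answer: [0, 0, 0, 0, 0, -11]

Derivation:
Element change: A[5] 3 -> -8, delta = -11
For k < 5: P[k] unchanged, delta_P[k] = 0
For k >= 5: P[k] shifts by exactly -11
Delta array: [0, 0, 0, 0, 0, -11]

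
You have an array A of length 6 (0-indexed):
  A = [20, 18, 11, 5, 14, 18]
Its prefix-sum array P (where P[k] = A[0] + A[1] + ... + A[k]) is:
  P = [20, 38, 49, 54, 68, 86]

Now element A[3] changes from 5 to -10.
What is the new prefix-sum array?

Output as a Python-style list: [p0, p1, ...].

Answer: [20, 38, 49, 39, 53, 71]

Derivation:
Change: A[3] 5 -> -10, delta = -15
P[k] for k < 3: unchanged (A[3] not included)
P[k] for k >= 3: shift by delta = -15
  P[0] = 20 + 0 = 20
  P[1] = 38 + 0 = 38
  P[2] = 49 + 0 = 49
  P[3] = 54 + -15 = 39
  P[4] = 68 + -15 = 53
  P[5] = 86 + -15 = 71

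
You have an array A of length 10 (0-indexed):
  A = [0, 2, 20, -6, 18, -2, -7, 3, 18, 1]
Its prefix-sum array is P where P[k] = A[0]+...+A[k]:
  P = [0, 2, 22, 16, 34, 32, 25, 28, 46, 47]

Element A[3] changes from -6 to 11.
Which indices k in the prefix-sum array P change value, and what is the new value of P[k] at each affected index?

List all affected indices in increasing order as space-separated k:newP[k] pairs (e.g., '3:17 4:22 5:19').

P[k] = A[0] + ... + A[k]
P[k] includes A[3] iff k >= 3
Affected indices: 3, 4, ..., 9; delta = 17
  P[3]: 16 + 17 = 33
  P[4]: 34 + 17 = 51
  P[5]: 32 + 17 = 49
  P[6]: 25 + 17 = 42
  P[7]: 28 + 17 = 45
  P[8]: 46 + 17 = 63
  P[9]: 47 + 17 = 64

Answer: 3:33 4:51 5:49 6:42 7:45 8:63 9:64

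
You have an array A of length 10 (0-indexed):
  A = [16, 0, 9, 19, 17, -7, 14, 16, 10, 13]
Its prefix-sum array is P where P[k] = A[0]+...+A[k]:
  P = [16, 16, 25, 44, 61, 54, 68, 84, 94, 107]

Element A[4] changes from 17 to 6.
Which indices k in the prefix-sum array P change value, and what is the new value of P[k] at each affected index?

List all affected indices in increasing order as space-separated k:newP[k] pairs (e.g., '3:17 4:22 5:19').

Answer: 4:50 5:43 6:57 7:73 8:83 9:96

Derivation:
P[k] = A[0] + ... + A[k]
P[k] includes A[4] iff k >= 4
Affected indices: 4, 5, ..., 9; delta = -11
  P[4]: 61 + -11 = 50
  P[5]: 54 + -11 = 43
  P[6]: 68 + -11 = 57
  P[7]: 84 + -11 = 73
  P[8]: 94 + -11 = 83
  P[9]: 107 + -11 = 96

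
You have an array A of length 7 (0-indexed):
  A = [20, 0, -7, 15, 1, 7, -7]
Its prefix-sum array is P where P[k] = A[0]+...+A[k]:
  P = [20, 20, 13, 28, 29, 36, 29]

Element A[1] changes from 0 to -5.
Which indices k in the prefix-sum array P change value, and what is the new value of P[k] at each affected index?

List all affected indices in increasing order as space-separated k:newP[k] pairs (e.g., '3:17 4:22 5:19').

Answer: 1:15 2:8 3:23 4:24 5:31 6:24

Derivation:
P[k] = A[0] + ... + A[k]
P[k] includes A[1] iff k >= 1
Affected indices: 1, 2, ..., 6; delta = -5
  P[1]: 20 + -5 = 15
  P[2]: 13 + -5 = 8
  P[3]: 28 + -5 = 23
  P[4]: 29 + -5 = 24
  P[5]: 36 + -5 = 31
  P[6]: 29 + -5 = 24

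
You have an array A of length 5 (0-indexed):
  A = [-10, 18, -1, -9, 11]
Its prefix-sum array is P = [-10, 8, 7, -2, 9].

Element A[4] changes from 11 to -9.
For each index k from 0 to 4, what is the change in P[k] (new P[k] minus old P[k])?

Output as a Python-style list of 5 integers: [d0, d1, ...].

Element change: A[4] 11 -> -9, delta = -20
For k < 4: P[k] unchanged, delta_P[k] = 0
For k >= 4: P[k] shifts by exactly -20
Delta array: [0, 0, 0, 0, -20]

Answer: [0, 0, 0, 0, -20]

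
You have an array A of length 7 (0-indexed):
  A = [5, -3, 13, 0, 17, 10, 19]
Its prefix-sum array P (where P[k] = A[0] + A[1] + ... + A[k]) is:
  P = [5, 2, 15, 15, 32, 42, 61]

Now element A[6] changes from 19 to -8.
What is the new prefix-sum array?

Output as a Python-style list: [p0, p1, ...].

Change: A[6] 19 -> -8, delta = -27
P[k] for k < 6: unchanged (A[6] not included)
P[k] for k >= 6: shift by delta = -27
  P[0] = 5 + 0 = 5
  P[1] = 2 + 0 = 2
  P[2] = 15 + 0 = 15
  P[3] = 15 + 0 = 15
  P[4] = 32 + 0 = 32
  P[5] = 42 + 0 = 42
  P[6] = 61 + -27 = 34

Answer: [5, 2, 15, 15, 32, 42, 34]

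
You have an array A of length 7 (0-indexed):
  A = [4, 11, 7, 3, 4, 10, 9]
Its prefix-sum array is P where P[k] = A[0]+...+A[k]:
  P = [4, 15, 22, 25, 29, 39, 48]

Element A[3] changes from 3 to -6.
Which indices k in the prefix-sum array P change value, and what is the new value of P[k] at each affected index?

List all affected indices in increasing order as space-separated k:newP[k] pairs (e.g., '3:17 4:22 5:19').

Answer: 3:16 4:20 5:30 6:39

Derivation:
P[k] = A[0] + ... + A[k]
P[k] includes A[3] iff k >= 3
Affected indices: 3, 4, ..., 6; delta = -9
  P[3]: 25 + -9 = 16
  P[4]: 29 + -9 = 20
  P[5]: 39 + -9 = 30
  P[6]: 48 + -9 = 39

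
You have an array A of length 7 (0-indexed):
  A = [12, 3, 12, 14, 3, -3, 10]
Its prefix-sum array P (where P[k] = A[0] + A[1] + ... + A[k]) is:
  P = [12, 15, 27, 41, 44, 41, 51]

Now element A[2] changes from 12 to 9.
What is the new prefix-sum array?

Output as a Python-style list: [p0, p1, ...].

Change: A[2] 12 -> 9, delta = -3
P[k] for k < 2: unchanged (A[2] not included)
P[k] for k >= 2: shift by delta = -3
  P[0] = 12 + 0 = 12
  P[1] = 15 + 0 = 15
  P[2] = 27 + -3 = 24
  P[3] = 41 + -3 = 38
  P[4] = 44 + -3 = 41
  P[5] = 41 + -3 = 38
  P[6] = 51 + -3 = 48

Answer: [12, 15, 24, 38, 41, 38, 48]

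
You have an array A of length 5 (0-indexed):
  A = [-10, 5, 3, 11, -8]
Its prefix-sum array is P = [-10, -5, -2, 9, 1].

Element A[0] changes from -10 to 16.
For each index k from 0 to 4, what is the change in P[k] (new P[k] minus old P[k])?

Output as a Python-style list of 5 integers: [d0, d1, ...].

Answer: [26, 26, 26, 26, 26]

Derivation:
Element change: A[0] -10 -> 16, delta = 26
For k < 0: P[k] unchanged, delta_P[k] = 0
For k >= 0: P[k] shifts by exactly 26
Delta array: [26, 26, 26, 26, 26]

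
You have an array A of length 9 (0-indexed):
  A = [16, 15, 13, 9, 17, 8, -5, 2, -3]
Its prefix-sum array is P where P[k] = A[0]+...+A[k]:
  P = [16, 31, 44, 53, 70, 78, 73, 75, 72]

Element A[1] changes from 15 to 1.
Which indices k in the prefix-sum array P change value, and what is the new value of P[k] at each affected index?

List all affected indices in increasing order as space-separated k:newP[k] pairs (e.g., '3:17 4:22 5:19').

Answer: 1:17 2:30 3:39 4:56 5:64 6:59 7:61 8:58

Derivation:
P[k] = A[0] + ... + A[k]
P[k] includes A[1] iff k >= 1
Affected indices: 1, 2, ..., 8; delta = -14
  P[1]: 31 + -14 = 17
  P[2]: 44 + -14 = 30
  P[3]: 53 + -14 = 39
  P[4]: 70 + -14 = 56
  P[5]: 78 + -14 = 64
  P[6]: 73 + -14 = 59
  P[7]: 75 + -14 = 61
  P[8]: 72 + -14 = 58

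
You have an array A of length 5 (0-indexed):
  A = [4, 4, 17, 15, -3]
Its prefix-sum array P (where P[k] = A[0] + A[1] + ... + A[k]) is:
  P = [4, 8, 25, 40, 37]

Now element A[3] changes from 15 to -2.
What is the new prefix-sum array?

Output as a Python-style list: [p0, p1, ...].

Answer: [4, 8, 25, 23, 20]

Derivation:
Change: A[3] 15 -> -2, delta = -17
P[k] for k < 3: unchanged (A[3] not included)
P[k] for k >= 3: shift by delta = -17
  P[0] = 4 + 0 = 4
  P[1] = 8 + 0 = 8
  P[2] = 25 + 0 = 25
  P[3] = 40 + -17 = 23
  P[4] = 37 + -17 = 20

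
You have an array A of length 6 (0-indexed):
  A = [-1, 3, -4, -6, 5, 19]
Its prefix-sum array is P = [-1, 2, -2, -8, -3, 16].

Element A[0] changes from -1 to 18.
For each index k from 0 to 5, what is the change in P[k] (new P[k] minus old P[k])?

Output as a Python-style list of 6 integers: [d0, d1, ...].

Element change: A[0] -1 -> 18, delta = 19
For k < 0: P[k] unchanged, delta_P[k] = 0
For k >= 0: P[k] shifts by exactly 19
Delta array: [19, 19, 19, 19, 19, 19]

Answer: [19, 19, 19, 19, 19, 19]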